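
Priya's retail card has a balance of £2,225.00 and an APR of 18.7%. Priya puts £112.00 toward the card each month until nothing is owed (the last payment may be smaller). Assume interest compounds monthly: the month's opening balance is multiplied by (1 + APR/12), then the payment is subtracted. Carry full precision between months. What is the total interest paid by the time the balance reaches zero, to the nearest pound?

£458

Monthly rate r = 18.7%/12 = 1.55833% = 0.0155833.
Payoff takes n = ⌈−ln(1 − rB₀/P)/ln(1+r)⌉ = ⌈23.957⌉ = 24 payments; the last is £107.25.
Total paid = 23·£112.00 + £107.25 = £2,683.25.
Total interest = total paid − principal = £2,683.25 − £2,225.00 = £458.25.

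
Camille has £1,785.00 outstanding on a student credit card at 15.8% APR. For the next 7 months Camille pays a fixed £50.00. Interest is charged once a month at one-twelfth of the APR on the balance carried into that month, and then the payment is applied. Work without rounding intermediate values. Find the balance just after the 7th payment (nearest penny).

Monthly rate r = 15.8%/12 = 1.31667% = 0.0131667.
Each month: B ← B·(1+r) − £50.00.
Month 1: interest £23.50; balance after payment £1,758.50.
Month 2: interest £23.15; balance after payment £1,731.66.
Month 3: interest £22.80; balance after payment £1,704.46.
Month 4: interest £22.44; balance after payment £1,676.90.
Month 5: interest £22.08; balance after payment £1,648.98.
Month 6: interest £21.71; balance after payment £1,620.69.
Month 7: interest £21.34; balance after payment £1,592.03.

£1,592.03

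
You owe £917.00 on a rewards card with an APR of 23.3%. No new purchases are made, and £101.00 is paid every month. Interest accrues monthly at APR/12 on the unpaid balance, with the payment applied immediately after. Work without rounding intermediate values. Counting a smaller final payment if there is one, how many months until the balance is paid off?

Monthly rate r = 23.3%/12 = 1.94167% = 0.0194167.
Recurrence: B ← B·(1+r) − £101.00.
Month 1: interest £17.81; balance after payment £833.81.
Month 2: interest £16.19; balance after payment £748.99.
Closed form: n = −ln(1 − rB₀/P)/ln(1+r) = −ln(0.82371)/ln(1.01942) ≈ 10.085, so the balance reaches zero during payment 11.

11 months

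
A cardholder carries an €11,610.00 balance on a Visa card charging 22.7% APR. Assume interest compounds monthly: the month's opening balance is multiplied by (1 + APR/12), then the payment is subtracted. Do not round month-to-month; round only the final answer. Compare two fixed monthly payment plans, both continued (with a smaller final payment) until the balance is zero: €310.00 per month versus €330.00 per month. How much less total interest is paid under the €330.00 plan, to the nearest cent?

Monthly rate r = 22.7%/12 = 1.89167% = 0.0189167.
At €310.00/mo: n = ⌈−ln(1 − rB₀/P)/ln(1+r)⌉ = 66 payments (last €240.02); total interest = total paid − €11,610.00 = €8,780.02.
At €330.00/mo: 59 payments (last €146.36); total interest €7,676.36.
Interest saved = €8,780.02 − €7,676.36 = €1,103.66.

€1,103.66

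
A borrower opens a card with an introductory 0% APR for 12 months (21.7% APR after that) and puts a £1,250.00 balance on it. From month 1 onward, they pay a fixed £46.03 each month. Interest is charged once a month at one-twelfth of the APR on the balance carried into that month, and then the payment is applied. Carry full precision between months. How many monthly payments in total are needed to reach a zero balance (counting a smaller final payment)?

30 months

Promo months 1–12 at r₀ = 0%/12 = 0; months 13+ at r₁ = 21.7%/12 = 0.0180833.
After month 12 (no interest yet): B = £1,250.00 − 12·£46.03 = £697.64.
Then at r₁ with £46.03/mo: n₂ = −ln(1 − r₁·B/P)/ln(1+r₁) ≈ 17.87 → 18 more payments.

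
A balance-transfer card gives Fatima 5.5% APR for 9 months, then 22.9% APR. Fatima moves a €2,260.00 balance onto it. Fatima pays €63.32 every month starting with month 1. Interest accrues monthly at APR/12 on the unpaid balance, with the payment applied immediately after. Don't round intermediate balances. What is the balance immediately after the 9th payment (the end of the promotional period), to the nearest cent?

Promo months 1–9 at r₀ = 5.5%/12 = 0.00458333; months 10+ at r₁ = 22.9%/12 = 0.0190833.
After month 9: iterate B ← B·(1+r₀) − €63.32 for 9 months → €1,774.51.

€1,774.51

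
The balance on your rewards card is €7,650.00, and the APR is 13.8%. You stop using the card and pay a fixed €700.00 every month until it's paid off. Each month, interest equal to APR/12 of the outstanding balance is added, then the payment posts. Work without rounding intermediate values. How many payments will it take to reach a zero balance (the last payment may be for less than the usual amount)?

Monthly rate r = 13.8%/12 = 1.15% = 0.0115.
Recurrence: B ← B·(1+r) − €700.00.
Month 1: interest €87.97; balance after payment €7,037.98.
Month 2: interest €80.94; balance after payment €6,418.91.
Closed form: n = −ln(1 − rB₀/P)/ln(1+r) = −ln(0.87432)/ln(1.0115) ≈ 11.746, so the balance reaches zero during payment 12.

12 payments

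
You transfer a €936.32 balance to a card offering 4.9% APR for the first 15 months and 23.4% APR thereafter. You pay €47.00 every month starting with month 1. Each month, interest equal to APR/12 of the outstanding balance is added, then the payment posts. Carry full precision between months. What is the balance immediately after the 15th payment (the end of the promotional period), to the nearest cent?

€269.83

Promo months 1–15 at r₀ = 4.9%/12 = 0.00408333; months 16+ at r₁ = 23.4%/12 = 0.0195.
After month 15: iterate B ← B·(1+r₀) − €47.00 for 15 months → €269.83.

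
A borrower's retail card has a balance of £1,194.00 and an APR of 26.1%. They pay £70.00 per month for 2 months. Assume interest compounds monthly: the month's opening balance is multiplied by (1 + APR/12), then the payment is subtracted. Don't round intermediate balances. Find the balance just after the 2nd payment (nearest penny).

£1,104.98

Monthly rate r = 26.1%/12 = 2.175% = 0.02175.
Each month: B ← B·(1+r) − £70.00.
Month 1: interest £25.97; balance after payment £1,149.97.
Month 2: interest £25.01; balance after payment £1,104.98.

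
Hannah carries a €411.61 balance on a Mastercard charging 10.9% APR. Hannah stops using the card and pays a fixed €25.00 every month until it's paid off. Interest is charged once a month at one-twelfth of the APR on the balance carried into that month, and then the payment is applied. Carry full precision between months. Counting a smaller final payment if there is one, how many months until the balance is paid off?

18 months

Monthly rate r = 10.9%/12 = 0.908333% = 0.00908333.
Recurrence: B ← B·(1+r) − €25.00.
Month 1: interest €3.74; balance after payment €390.35.
Month 2: interest €3.55; balance after payment €368.89.
Closed form: n = −ln(1 − rB₀/P)/ln(1+r) = −ln(0.85045)/ln(1.00908) ≈ 17.915, so the balance reaches zero during payment 18.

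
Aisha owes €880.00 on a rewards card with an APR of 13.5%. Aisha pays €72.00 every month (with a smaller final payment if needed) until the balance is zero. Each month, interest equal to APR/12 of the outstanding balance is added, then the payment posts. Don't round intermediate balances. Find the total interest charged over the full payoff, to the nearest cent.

Monthly rate r = 13.5%/12 = 1.125% = 0.01125.
Payoff takes n = ⌈−ln(1 − rB₀/P)/ln(1+r)⌉ = ⌈13.222⌉ = 14 payments; the last is €16.07.
Total paid = 13·€72.00 + €16.07 = €952.07.
Total interest = total paid − principal = €952.07 − €880.00 = €72.07.

€72.07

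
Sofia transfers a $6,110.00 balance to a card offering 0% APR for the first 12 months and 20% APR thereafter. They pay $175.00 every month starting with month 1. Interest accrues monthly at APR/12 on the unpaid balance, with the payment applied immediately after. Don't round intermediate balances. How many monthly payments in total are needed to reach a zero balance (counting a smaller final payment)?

42 months

Promo months 1–12 at r₀ = 0%/12 = 0; months 13+ at r₁ = 20%/12 = 0.0166667.
After month 12 (no interest yet): B = $6,110.00 − 12·$175.00 = $4,010.00.
Then at r₁ with $175.00/mo: n₂ = −ln(1 − r₁·B/P)/ln(1+r₁) ≈ 29.11 → 30 more payments.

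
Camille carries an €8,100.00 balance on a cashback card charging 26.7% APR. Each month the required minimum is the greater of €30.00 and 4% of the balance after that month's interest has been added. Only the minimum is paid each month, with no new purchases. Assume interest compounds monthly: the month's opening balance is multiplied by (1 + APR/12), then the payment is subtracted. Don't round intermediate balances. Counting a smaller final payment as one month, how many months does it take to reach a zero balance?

164 months

Monthly rate r = 26.7%/12 = 2.225% = 0.02225.
While 4% of the post-interest balance exceeds €30.00, each month B ← (B·(1+r))·(1 − 0.04), i.e. B shrinks by the factor (1+r)·0.96 = 0.98136.
This holds for months 1–128. Entering month 129 the balance is €728.64; 4% of the post-interest balance is now below €30.00, so the flat €30.00 minimum applies from here.
From month 129 a fixed €30.00 at rate r clears €728.64 in 36 more payments. Total: 128 + 36 = 164 months.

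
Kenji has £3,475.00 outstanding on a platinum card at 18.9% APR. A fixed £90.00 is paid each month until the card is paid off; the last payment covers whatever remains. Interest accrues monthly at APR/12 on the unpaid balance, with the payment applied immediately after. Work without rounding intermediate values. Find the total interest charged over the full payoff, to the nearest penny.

£1,920.30

Monthly rate r = 18.9%/12 = 1.575% = 0.01575.
Payoff takes n = ⌈−ln(1 − rB₀/P)/ln(1+r)⌉ = ⌈59.947⌉ = 60 payments; the last is £85.30.
Total paid = 59·£90.00 + £85.30 = £5,395.30.
Total interest = total paid − principal = £5,395.30 − £3,475.00 = £1,920.30.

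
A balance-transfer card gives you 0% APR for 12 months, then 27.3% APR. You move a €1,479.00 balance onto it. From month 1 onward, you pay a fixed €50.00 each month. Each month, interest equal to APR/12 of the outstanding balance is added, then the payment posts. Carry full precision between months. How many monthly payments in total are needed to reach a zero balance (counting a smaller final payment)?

Promo months 1–12 at r₀ = 0%/12 = 0; months 13+ at r₁ = 27.3%/12 = 0.02275.
After month 12 (no interest yet): B = €1,479.00 − 12·€50.00 = €879.00.
Then at r₁ with €50.00/mo: n₂ = −ln(1 − r₁·B/P)/ln(1+r₁) ≈ 22.70 → 23 more payments.

35 months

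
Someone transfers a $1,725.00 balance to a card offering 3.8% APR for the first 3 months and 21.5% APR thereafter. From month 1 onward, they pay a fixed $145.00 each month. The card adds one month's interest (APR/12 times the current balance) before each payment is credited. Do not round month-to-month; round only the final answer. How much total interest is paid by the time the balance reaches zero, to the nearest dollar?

$146

Promo months 1–3 at r₀ = 3.8%/12 = 0.00316667; months 4+ at r₁ = 21.5%/12 = 0.0179167.
After month 3: iterate B ← B·(1+r₀) − $145.00 for 3 months → $1,305.06.
Then at r₁ with $145.00/mo: n₂ = −ln(1 − r₁·B/P)/ln(1+r₁) ≈ 9.90 → 10 more payments.
Total paid = 12·$145.00 + $130.99 = $1,870.99; interest = $1,870.99 − $1,725.00 = $145.99.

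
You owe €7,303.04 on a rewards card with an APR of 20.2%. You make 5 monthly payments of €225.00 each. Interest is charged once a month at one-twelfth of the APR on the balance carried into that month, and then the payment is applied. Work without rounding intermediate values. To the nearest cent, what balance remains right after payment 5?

Monthly rate r = 20.2%/12 = 1.68333% = 0.0168333.
Each month: B ← B·(1+r) − €225.00.
Month 1: interest €122.93; balance after payment €7,200.97.
Month 2: interest €121.22; balance after payment €7,097.19.
Month 3: interest €119.47; balance after payment €6,991.66.
Month 4: interest €117.69; balance after payment €6,884.35.
Month 5: interest €115.89; balance after payment €6,775.24.

€6,775.24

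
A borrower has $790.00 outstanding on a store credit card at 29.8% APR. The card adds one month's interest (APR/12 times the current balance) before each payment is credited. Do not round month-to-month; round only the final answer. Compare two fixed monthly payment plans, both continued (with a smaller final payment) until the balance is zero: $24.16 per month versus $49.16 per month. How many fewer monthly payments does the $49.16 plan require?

48 fewer payments

Monthly rate r = 29.8%/12 = 2.48333% = 0.0248333.
At $24.16/mo: n = ⌈−ln(1 − rB₀/P)/ln(1+r)⌉ = 69 payments (last $3.35); total interest = total paid − $790.00 = $856.23.
At $49.16/mo: 21 payments (last $37.54); total interest $230.74.
Payments saved = 69 − 21 = 48.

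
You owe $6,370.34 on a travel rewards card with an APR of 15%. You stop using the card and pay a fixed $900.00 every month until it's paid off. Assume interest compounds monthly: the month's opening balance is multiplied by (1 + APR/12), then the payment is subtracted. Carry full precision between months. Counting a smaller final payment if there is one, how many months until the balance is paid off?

Monthly rate r = 15%/12 = 1.25% = 0.0125.
Recurrence: B ← B·(1+r) − $900.00.
Month 1: interest $79.63; balance after payment $5,549.97.
Month 2: interest $69.37; balance after payment $4,719.34.
Closed form: n = −ln(1 − rB₀/P)/ln(1+r) = −ln(0.91152)/ln(1.0125) ≈ 7.457, so the balance reaches zero during payment 8.

8 months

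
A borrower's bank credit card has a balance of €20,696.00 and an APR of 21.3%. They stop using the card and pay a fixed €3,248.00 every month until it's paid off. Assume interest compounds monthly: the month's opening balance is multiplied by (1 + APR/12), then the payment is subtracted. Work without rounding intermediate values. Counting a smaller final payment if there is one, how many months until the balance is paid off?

Monthly rate r = 21.3%/12 = 1.775% = 0.01775.
Recurrence: B ← B·(1+r) − €3,248.00.
Month 1: interest €367.35; balance after payment €17,815.35.
Month 2: interest €316.22; balance after payment €14,883.58.
Closed form: n = −ln(1 − rB₀/P)/ln(1+r) = −ln(0.8869)/ln(1.01775) ≈ 6.822, so the balance reaches zero during payment 7.

7 payments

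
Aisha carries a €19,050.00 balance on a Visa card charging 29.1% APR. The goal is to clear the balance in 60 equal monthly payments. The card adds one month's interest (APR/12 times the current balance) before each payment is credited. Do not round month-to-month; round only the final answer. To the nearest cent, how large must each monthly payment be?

Monthly rate r = 29.1%/12 = 2.425% = 0.02425.
Level-payment amortization: P = B₀·r / (1 − (1+r)^(−n)) = 19050.00·0.02425 / (1 − 1.02425^(−60)).
Denominator 1 − (1+r)^(−60) = 0.762512015.
P = 461.963 / 0.762512015 ≈ 605.84.

€605.84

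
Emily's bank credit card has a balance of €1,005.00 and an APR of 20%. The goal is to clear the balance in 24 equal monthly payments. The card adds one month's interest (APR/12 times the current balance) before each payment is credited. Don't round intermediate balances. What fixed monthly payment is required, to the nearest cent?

Monthly rate r = 20%/12 = 1.66667% = 0.0166667.
Level-payment amortization: P = B₀·r / (1 − (1+r)^(−n)) = 1005.00·0.0166667 / (1 − 1.01667^(−24)).
Denominator 1 − (1+r)^(−24) = 0.327466428.
P = 16.75 / 0.327466428 ≈ 51.15.

€51.15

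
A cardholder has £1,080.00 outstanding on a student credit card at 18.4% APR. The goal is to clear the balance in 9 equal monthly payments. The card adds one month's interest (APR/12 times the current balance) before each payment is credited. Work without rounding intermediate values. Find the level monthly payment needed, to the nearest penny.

Monthly rate r = 18.4%/12 = 1.53333% = 0.0153333.
Level-payment amortization: P = B₀·r / (1 − (1+r)^(−n)) = 1080.00·0.0153333 / (1 − 1.01533^(−9)).
Denominator 1 − (1+r)^(−9) = 0.127988522.
P = 16.56 / 0.127988522 ≈ 129.39.

£129.39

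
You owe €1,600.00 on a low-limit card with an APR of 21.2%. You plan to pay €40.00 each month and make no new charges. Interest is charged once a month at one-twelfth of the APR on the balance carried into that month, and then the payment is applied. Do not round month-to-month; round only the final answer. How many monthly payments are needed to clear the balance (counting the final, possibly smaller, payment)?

71 payments

Monthly rate r = 21.2%/12 = 1.76667% = 0.0176667.
Recurrence: B ← B·(1+r) − €40.00.
Month 1: interest €28.27; balance after payment €1,588.27.
Month 2: interest €28.06; balance after payment €1,576.33.
Closed form: n = −ln(1 − rB₀/P)/ln(1+r) = −ln(0.29333)/ln(1.01767) ≈ 70.033, so the balance reaches zero during payment 71.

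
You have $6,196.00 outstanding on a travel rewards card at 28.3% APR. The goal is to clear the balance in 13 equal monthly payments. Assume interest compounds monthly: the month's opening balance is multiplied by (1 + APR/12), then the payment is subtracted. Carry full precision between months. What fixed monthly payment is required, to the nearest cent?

Monthly rate r = 28.3%/12 = 2.35833% = 0.0235833.
Level-payment amortization: P = B₀·r / (1 − (1+r)^(−n)) = 6196.00·0.0235833 / (1 − 1.02358^(−13)).
Denominator 1 − (1+r)^(−13) = 0.261418671.
P = 146.122 / 0.261418671 ≈ 558.96.

$558.96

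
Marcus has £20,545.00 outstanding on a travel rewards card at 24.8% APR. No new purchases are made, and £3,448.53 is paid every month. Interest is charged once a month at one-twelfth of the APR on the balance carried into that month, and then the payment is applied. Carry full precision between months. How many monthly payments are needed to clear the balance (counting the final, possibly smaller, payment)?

7 payments

Monthly rate r = 24.8%/12 = 2.06667% = 0.0206667.
Recurrence: B ← B·(1+r) − £3,448.53.
Month 1: interest £424.60; balance after payment £17,521.07.
Month 2: interest £362.10; balance after payment £14,434.64.
Closed form: n = −ln(1 − rB₀/P)/ln(1+r) = −ln(0.87688)/ln(1.02067) ≈ 6.423, so the balance reaches zero during payment 7.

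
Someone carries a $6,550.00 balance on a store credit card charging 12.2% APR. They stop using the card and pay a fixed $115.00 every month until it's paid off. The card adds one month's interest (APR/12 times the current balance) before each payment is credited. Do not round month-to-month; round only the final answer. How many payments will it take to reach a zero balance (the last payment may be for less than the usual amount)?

Monthly rate r = 12.2%/12 = 1.01667% = 0.0101667.
Recurrence: B ← B·(1+r) − $115.00.
Month 1: interest $66.59; balance after payment $6,501.59.
Month 2: interest $66.10; balance after payment $6,452.69.
Closed form: n = −ln(1 − rB₀/P)/ln(1+r) = −ln(0.42094)/ln(1.01017) ≈ 85.539, so the balance reaches zero during payment 86.

86 months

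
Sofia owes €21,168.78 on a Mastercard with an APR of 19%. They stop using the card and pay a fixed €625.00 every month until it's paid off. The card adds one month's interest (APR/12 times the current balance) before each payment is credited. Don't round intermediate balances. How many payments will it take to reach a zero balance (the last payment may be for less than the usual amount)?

49 months

Monthly rate r = 19%/12 = 1.58333% = 0.0158333.
Recurrence: B ← B·(1+r) − €625.00.
Month 1: interest €335.17; balance after payment €20,878.95.
Month 2: interest €330.58; balance after payment €20,584.54.
Closed form: n = −ln(1 − rB₀/P)/ln(1+r) = −ln(0.46372)/ln(1.01583) ≈ 48.918, so the balance reaches zero during payment 49.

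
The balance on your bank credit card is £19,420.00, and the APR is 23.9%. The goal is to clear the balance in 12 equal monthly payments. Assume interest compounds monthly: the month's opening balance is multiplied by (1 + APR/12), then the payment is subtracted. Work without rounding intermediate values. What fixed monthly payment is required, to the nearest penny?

Monthly rate r = 23.9%/12 = 1.99167% = 0.0199167.
Level-payment amortization: P = B₀·r / (1 − (1+r)^(−n)) = 19420.00·0.0199167 / (1 − 1.01992^(−12)).
Denominator 1 − (1+r)^(−12) = 0.210733381.
P = 386.782 / 0.210733381 ≈ 1835.41.

£1,835.41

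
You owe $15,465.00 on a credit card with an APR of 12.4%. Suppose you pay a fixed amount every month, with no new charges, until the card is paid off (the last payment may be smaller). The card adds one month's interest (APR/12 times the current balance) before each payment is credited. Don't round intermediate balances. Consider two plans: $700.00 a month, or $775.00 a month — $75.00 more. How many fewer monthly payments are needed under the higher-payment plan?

3 fewer payments

Monthly rate r = 12.4%/12 = 1.03333% = 0.0103333.
At $700.00/mo: n = ⌈−ln(1 − rB₀/P)/ln(1+r)⌉ = 26 payments (last $146.47); total interest = total paid − $15,465.00 = $2,181.47.
At $775.00/mo: 23 payments (last $359.60); total interest $1,944.60.
Payments saved = 26 − 23 = 3.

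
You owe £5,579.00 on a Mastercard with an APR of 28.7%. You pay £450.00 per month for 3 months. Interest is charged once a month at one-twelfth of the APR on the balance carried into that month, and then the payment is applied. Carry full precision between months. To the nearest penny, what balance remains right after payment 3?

Monthly rate r = 28.7%/12 = 2.39167% = 0.0239167.
Each month: B ← B·(1+r) − £450.00.
Month 1: interest £133.43; balance after payment £5,262.43.
Month 2: interest £125.86; balance after payment £4,938.29.
Month 3: interest £118.11; balance after payment £4,606.40.

£4,606.40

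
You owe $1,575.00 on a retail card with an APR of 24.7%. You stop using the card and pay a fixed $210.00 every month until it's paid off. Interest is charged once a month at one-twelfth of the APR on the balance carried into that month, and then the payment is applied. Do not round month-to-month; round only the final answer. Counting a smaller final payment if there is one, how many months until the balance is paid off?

9 payments

Monthly rate r = 24.7%/12 = 2.05833% = 0.0205833.
Recurrence: B ← B·(1+r) − $210.00.
Month 1: interest $32.42; balance after payment $1,397.42.
Month 2: interest $28.76; balance after payment $1,216.18.
Closed form: n = −ln(1 − rB₀/P)/ln(1+r) = −ln(0.84563)/ln(1.02058) ≈ 8.230, so the balance reaches zero during payment 9.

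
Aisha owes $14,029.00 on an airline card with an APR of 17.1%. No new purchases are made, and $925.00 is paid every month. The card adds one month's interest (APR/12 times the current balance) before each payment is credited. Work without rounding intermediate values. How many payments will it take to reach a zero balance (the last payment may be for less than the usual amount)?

18 months

Monthly rate r = 17.1%/12 = 1.425% = 0.01425.
Recurrence: B ← B·(1+r) − $925.00.
Month 1: interest $199.91; balance after payment $13,303.91.
Month 2: interest $189.58; balance after payment $12,568.49.
Closed form: n = −ln(1 − rB₀/P)/ln(1+r) = −ln(0.78388)/ln(1.01425) ≈ 17.209, so the balance reaches zero during payment 18.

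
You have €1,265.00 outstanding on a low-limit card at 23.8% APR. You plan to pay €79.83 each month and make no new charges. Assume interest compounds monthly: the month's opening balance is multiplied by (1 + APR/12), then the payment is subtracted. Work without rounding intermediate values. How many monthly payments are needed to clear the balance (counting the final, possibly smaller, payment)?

20 payments

Monthly rate r = 23.8%/12 = 1.98333% = 0.0198333.
Recurrence: B ← B·(1+r) − €79.83.
Month 1: interest €25.09; balance after payment €1,210.26.
Month 2: interest €24.00; balance after payment €1,154.43.
Closed form: n = −ln(1 − rB₀/P)/ln(1+r) = −ln(0.68572)/ln(1.01983) ≈ 19.211, so the balance reaches zero during payment 20.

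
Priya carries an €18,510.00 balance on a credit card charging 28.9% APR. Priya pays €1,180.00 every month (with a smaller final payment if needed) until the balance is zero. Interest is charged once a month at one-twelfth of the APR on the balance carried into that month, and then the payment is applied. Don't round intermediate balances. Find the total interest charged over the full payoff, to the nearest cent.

€5,016.76

Monthly rate r = 28.9%/12 = 2.40833% = 0.0240833.
Payoff takes n = ⌈−ln(1 − rB₀/P)/ln(1+r)⌉ = ⌈19.937⌉ = 20 payments; the last is €1,106.76.
Total paid = 19·€1,180.00 + €1,106.76 = €23,526.76.
Total interest = total paid − principal = €23,526.76 − €18,510.00 = €5,016.76.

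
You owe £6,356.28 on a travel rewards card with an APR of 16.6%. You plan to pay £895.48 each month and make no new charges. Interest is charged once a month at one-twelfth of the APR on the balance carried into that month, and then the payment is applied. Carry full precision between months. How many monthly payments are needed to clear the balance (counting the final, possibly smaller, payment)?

Monthly rate r = 16.6%/12 = 1.38333% = 0.0138333.
Recurrence: B ← B·(1+r) − £895.48.
Month 1: interest £87.93; balance after payment £5,548.73.
Month 2: interest £76.76; balance after payment £4,730.01.
Closed form: n = −ln(1 − rB₀/P)/ln(1+r) = −ln(0.90181)/ln(1.01383) ≈ 7.523, so the balance reaches zero during payment 8.

8 payments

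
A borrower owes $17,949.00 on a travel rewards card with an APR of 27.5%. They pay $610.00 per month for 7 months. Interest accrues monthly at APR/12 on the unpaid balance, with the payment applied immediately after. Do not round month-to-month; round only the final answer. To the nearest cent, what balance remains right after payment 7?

$16,458.97

Monthly rate r = 27.5%/12 = 2.29167% = 0.0229167.
Each month: B ← B·(1+r) − $610.00.
Month 1: interest $411.33; balance after payment $17,750.33.
Month 2: interest $406.78; balance after payment $17,547.11.
Month 3: interest $402.12; balance after payment $17,339.23.
Month 4: interest $397.36; balance after payment $17,126.59.
Month 5: interest $392.48; balance after payment $16,909.07.
Month 6: interest $387.50; balance after payment $16,686.57.
Month 7: interest $382.40; balance after payment $16,458.97.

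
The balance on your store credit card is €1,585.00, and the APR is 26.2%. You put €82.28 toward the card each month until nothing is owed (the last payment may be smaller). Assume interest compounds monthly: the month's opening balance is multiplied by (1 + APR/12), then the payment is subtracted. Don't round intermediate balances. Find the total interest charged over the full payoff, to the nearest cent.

Monthly rate r = 26.2%/12 = 2.18333% = 0.0218333.
Payoff takes n = ⌈−ln(1 − rB₀/P)/ln(1+r)⌉ = ⌈25.268⌉ = 26 payments; the last is €22.19.
Total paid = 25·€82.28 + €22.19 = €2,079.19.
Total interest = total paid − principal = €2,079.19 − €1,585.00 = €494.19.

€494.19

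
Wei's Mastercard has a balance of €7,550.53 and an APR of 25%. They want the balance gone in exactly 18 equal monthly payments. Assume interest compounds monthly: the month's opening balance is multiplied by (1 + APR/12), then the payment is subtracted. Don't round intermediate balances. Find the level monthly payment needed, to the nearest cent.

€507.33

Monthly rate r = 25%/12 = 2.08333% = 0.0208333.
Level-payment amortization: P = B₀·r / (1 − (1+r)^(−n)) = 7550.53·0.0208333 / (1 − 1.02083^(−18)).
Denominator 1 − (1+r)^(−18) = 0.310057604.
P = 157.303 / 0.310057604 ≈ 507.33.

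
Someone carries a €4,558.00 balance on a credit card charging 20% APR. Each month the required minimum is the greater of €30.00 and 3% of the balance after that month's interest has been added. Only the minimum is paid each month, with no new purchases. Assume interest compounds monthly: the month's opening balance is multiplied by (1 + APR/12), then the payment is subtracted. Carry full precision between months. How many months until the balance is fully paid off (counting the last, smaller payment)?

158 months

Monthly rate r = 20%/12 = 1.66667% = 0.0166667.
While 3% of the post-interest balance exceeds €30.00, each month B ← (B·(1+r))·(1 − 0.03), i.e. B shrinks by the factor (1+r)·0.97 = 0.98617.
This holds for months 1–111. Entering month 112 the balance is €971.09; 3% of the post-interest balance is now below €30.00, so the flat €30.00 minimum applies from here.
From month 112 a fixed €30.00 at rate r clears €971.09 in 47 more payments. Total: 111 + 47 = 158 months.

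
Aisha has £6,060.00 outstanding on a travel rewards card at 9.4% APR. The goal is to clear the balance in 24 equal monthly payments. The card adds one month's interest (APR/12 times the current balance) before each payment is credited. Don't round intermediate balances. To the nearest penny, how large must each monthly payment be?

Monthly rate r = 9.4%/12 = 0.783333% = 0.00783333.
Level-payment amortization: P = B₀·r / (1 − (1+r)^(−n)) = 6060.00·0.00783333 / (1 − 1.00783^(−24)).
Denominator 1 − (1+r)^(−24) = 0.170778101.
P = 47.47 / 0.170778101 ≈ 277.96.

£277.96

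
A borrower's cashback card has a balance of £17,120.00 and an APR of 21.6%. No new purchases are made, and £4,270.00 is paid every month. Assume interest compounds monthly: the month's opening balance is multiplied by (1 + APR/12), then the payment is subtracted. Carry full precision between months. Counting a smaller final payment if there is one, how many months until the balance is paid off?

Monthly rate r = 21.6%/12 = 1.8% = 0.018.
Recurrence: B ← B·(1+r) − £4,270.00.
Month 1: interest £308.16; balance after payment £13,158.16.
Month 2: interest £236.85; balance after payment £9,125.01.
Month 3: interest £164.25; balance after payment £5,019.26.
Month 4: interest £90.35; balance after payment £839.60.
Month 5: interest £15.11; balance after payment £0.00.

5 payments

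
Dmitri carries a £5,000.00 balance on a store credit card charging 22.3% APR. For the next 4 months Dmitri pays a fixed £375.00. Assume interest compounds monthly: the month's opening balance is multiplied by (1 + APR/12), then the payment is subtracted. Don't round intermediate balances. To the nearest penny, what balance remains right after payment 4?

£3,839.82

Monthly rate r = 22.3%/12 = 1.85833% = 0.0185833.
Each month: B ← B·(1+r) − £375.00.
Month 1: interest £92.92; balance after payment £4,717.92.
Month 2: interest £87.67; balance after payment £4,430.59.
Month 3: interest £82.34; balance after payment £4,137.93.
Month 4: interest £76.90; balance after payment £3,839.82.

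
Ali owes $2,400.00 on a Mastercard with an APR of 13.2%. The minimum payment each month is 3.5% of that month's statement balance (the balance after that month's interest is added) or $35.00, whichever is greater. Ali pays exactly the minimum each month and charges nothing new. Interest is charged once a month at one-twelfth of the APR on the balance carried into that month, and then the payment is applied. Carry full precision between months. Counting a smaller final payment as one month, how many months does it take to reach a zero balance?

Monthly rate r = 13.2%/12 = 1.1% = 0.011.
While 3.5% of the post-interest balance exceeds $35.00, each month B ← (B·(1+r))·(1 − 0.035), i.e. B shrinks by the factor (1+r)·0.965 = 0.97561.
This holds for months 1–36. Entering month 37 the balance is $986.82; 3.5% of the post-interest balance is now below $35.00, so the flat $35.00 minimum applies from here.
From month 37 a fixed $35.00 at rate r clears $986.82 in 34 more payments. Total: 36 + 34 = 70 months.

70 months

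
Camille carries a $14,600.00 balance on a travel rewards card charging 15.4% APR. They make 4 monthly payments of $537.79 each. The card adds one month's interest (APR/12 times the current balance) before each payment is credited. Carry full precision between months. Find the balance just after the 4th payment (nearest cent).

$13,171.09

Monthly rate r = 15.4%/12 = 1.28333% = 0.0128333.
Each month: B ← B·(1+r) − $537.79.
Month 1: interest $187.37; balance after payment $14,249.58.
Month 2: interest $182.87; balance after payment $13,894.66.
Month 3: interest $178.31; balance after payment $13,535.18.
Month 4: interest $173.70; balance after payment $13,171.09.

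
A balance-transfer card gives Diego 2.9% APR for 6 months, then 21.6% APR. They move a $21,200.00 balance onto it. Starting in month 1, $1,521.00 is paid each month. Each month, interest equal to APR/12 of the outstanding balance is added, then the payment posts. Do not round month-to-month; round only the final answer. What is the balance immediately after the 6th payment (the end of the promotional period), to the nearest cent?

$12,327.95

Promo months 1–6 at r₀ = 2.9%/12 = 0.00241667; months 7+ at r₁ = 21.6%/12 = 0.018.
After month 6: iterate B ← B·(1+r₀) − $1,521.00 for 6 months → $12,327.95.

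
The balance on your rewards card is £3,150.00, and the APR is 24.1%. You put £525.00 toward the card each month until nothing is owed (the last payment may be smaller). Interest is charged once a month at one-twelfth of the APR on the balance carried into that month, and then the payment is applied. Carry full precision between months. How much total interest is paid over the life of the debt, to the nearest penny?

Monthly rate r = 24.1%/12 = 2.00833% = 0.0200833.
Payoff takes n = ⌈−ln(1 − rB₀/P)/ln(1+r)⌉ = ⌈6.457⌉ = 7 payments; the last is £241.45.
Total paid = 6·£525.00 + £241.45 = £3,391.45.
Total interest = total paid − principal = £3,391.45 − £3,150.00 = £241.45.

£241.45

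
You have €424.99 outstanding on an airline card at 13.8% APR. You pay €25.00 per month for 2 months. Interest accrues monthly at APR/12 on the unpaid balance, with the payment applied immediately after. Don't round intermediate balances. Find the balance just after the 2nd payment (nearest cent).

Monthly rate r = 13.8%/12 = 1.15% = 0.0115.
Each month: B ← B·(1+r) − €25.00.
Month 1: interest €4.89; balance after payment €404.88.
Month 2: interest €4.66; balance after payment €384.53.

€384.53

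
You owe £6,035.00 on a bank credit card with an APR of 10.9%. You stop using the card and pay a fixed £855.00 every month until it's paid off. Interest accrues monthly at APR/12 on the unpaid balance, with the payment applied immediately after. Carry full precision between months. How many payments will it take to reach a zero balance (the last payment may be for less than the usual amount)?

Monthly rate r = 10.9%/12 = 0.908333% = 0.00908333.
Recurrence: B ← B·(1+r) − £855.00.
Month 1: interest £54.82; balance after payment £5,234.82.
Month 2: interest £47.55; balance after payment £4,427.37.
Closed form: n = −ln(1 − rB₀/P)/ln(1+r) = −ln(0.93589)/ln(1.00908) ≈ 7.328, so the balance reaches zero during payment 8.

8 months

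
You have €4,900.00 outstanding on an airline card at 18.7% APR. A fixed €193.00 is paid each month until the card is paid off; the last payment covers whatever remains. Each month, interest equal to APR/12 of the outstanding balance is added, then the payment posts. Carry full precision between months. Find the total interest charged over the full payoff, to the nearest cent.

€1,385.73

Monthly rate r = 18.7%/12 = 1.55833% = 0.0155833.
Payoff takes n = ⌈−ln(1 − rB₀/P)/ln(1+r)⌉ = ⌈32.567⌉ = 33 payments; the last is €109.73.
Total paid = 32·€193.00 + €109.73 = €6,285.73.
Total interest = total paid − principal = €6,285.73 − €4,900.00 = €1,385.73.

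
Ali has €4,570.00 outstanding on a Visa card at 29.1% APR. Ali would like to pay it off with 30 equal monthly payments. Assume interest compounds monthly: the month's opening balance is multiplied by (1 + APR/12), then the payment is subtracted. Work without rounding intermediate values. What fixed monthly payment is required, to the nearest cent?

Monthly rate r = 29.1%/12 = 2.425% = 0.02425.
Level-payment amortization: P = B₀·r / (1 − (1+r)^(−n)) = 4570.00·0.02425 / (1 − 1.02425^(−30)).
Denominator 1 − (1+r)^(−30) = 0.51267261.
P = 110.823 / 0.51267261 ≈ 216.17.

€216.17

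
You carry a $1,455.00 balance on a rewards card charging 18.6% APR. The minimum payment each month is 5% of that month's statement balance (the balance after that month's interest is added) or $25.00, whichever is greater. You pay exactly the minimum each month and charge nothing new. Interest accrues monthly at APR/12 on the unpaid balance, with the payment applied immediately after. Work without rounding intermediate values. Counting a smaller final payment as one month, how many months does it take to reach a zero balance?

54 months

Monthly rate r = 18.6%/12 = 1.55% = 0.0155.
While 5% of the post-interest balance exceeds $25.00, each month B ← (B·(1+r))·(1 − 0.05), i.e. B shrinks by the factor (1+r)·0.95 = 0.96473.
This holds for months 1–31. Entering month 32 the balance is $477.94; 5% of the post-interest balance is now below $25.00, so the flat $25.00 minimum applies from here.
From month 32 a fixed $25.00 at rate r clears $477.94 in 23 more payments. Total: 31 + 23 = 54 months.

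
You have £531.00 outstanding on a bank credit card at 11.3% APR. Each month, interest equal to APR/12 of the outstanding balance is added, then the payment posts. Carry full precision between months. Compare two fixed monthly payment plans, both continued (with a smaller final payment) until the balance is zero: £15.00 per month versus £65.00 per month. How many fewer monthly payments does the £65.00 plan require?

Monthly rate r = 11.3%/12 = 0.941667% = 0.00941667.
At £15.00/mo: n = ⌈−ln(1 − rB₀/P)/ln(1+r)⌉ = 44 payments (last £3.96); total interest = total paid − £531.00 = £117.96.
At £65.00/mo: 9 payments (last £35.21); total interest £24.21.
Payments saved = 44 − 9 = 35.

35 fewer payments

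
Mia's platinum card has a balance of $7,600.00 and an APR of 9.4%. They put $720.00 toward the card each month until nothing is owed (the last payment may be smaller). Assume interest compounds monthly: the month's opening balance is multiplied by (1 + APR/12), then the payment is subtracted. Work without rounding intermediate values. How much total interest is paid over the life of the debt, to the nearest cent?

$363.86

Monthly rate r = 9.4%/12 = 0.783333% = 0.00783333.
Payoff takes n = ⌈−ln(1 − rB₀/P)/ln(1+r)⌉ = ⌈11.061⌉ = 12 payments; the last is $43.86.
Total paid = 11·$720.00 + $43.86 = $7,963.86.
Total interest = total paid − principal = $7,963.86 − $7,600.00 = $363.86.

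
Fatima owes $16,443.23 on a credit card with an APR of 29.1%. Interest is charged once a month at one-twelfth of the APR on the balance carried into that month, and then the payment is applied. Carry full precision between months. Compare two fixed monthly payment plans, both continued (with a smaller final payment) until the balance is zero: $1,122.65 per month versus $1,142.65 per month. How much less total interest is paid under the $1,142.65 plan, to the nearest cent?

Monthly rate r = 29.1%/12 = 2.425% = 0.02425.
At $1,122.65/mo: n = ⌈−ln(1 − rB₀/P)/ln(1+r)⌉ = 19 payments (last $354.31); total interest = total paid − $16,443.23 = $4,118.78.
At $1,142.65/mo: 18 payments (last $1,043.83); total interest $4,025.65.
Interest saved = $4,118.78 − $4,025.65 = $93.13.

$93.13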